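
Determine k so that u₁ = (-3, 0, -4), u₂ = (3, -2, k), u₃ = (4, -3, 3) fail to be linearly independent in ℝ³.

k = 22/9

The vectors are dependent exactly when the determinant of the matrix with rows u₁, u₂, u₃ vanishes.
The determinant works out to 22 - 9*k.
Setting this to zero gives k = 22/9.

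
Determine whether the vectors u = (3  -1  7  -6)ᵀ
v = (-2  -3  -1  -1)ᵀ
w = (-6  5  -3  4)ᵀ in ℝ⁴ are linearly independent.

linearly independent

Row-reduce the matrix whose columns are u, v, w.
The reduction yields 3 nonzero rows, so the rank is 3.
Since rank = 3 (the number of vectors), the set is linearly independent.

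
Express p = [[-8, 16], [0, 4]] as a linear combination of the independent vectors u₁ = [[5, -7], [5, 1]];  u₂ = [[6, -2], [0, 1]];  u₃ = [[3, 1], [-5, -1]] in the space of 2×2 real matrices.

Identify each element with its coordinate vector in ℝ⁴ via {E₁₁, E₁₂, E₂₁, E₂₂}.
Set up the augmented matrix [u₁ | u₂ | u₃ | p] and row-reduce.
Row-reducing the augmented matrix gives the unique coefficients (c₁, c₂, c₃) = (-4, 4, -4).

p = -4u₁ + 4u₂ - 4u₃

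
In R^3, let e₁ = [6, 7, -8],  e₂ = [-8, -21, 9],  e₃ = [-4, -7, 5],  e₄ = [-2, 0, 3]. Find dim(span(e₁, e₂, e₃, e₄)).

Apply Gaussian elimination to the matrix whose rows are e₁, e₂, e₃, e₄.
Reduction leaves 2 leading entries, giving rank 2.
(With 4 elements in a 3-dimensional space the rank is at most 3.)

dim = 2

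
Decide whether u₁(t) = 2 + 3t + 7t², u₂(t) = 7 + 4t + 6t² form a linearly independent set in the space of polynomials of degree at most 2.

Write each element as a coordinate vector in ℝ³ using {1, t, t²}.
Row-reduce the matrix whose columns are u₁, u₂.
The reduction yields 2 nonzero rows, so the rank is 2.
Since rank = 2 (the number of vectors), the set is linearly independent.

linearly independent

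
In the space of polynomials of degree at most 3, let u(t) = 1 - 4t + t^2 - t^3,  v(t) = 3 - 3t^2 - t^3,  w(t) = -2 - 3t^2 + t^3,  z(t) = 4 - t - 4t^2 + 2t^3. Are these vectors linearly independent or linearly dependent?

linearly independent

Take coordinates with respect to the standard basis {1, t, …, t^3}.
The matrix [u|v|w|z] has determinant -208.
A nonzero determinant means the columns are linearly independent.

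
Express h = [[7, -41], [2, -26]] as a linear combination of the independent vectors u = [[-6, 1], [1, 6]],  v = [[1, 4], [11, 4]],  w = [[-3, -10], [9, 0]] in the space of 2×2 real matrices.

Work in coordinates with respect to the standard basis {E₁₁, E₁₂, E₂₁, E₂₂}.
Since u, v, w are independent, the coefficients expressing h are uniquely determined by a linear system.
Back-substitution yields (c₁, c₂, c₃) = (-3, -2, 3).

h = -3u - 2v + 3w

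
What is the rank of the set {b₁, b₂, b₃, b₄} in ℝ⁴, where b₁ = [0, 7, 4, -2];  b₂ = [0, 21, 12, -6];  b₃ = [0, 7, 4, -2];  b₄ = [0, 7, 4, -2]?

rank 1

Row-reduce the 4×4 matrix with these as rows.
There is 1 pivot column, so rank = 1.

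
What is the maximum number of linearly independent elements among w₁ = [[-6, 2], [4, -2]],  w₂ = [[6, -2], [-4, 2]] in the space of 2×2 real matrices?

1

Use coordinates relative to {E₁₁, E₁₂, E₂₁, E₂₂}.
Put the 4×2 matrix [w₁|w₂] into echelon form.
Exactly 1 pivot survives; hence the rank is 1.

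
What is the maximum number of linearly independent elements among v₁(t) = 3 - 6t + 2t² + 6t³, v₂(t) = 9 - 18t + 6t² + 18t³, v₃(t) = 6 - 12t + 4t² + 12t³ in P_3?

1

Use coordinates relative to {1, t, …, t³}.
Put the 4×3 matrix [v₁|v₂|v₃] into echelon form.
Reduction leaves 1 leading entry, giving rank 1.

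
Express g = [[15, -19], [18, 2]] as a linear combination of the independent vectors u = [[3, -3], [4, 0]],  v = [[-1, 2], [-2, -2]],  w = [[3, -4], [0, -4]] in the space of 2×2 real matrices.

Identify each element with its coordinate vector in ℝ⁴ via {E₁₁, E₁₂, E₂₁, E₂₂}.
Set up the augmented matrix [u | v | w | g] and row-reduce.
Row-reducing the augmented matrix gives the unique coefficients (c₁, c₂, c₃) = (3, -3, 1).

g = 3u - 3v + w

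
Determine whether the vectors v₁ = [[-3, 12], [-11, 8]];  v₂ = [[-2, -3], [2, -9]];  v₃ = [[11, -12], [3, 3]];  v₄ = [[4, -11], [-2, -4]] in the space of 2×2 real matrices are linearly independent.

linearly independent

Take coordinates with respect to the standard basis {E₁₁, E₁₂, E₂₁, E₂₂}.
Place the vectors as rows of a 4×4 matrix and reduce to echelon form.
The reduction yields 4 nonzero rows, so the rank is 4.
Since rank = 4 (the number of vectors), the set is linearly independent.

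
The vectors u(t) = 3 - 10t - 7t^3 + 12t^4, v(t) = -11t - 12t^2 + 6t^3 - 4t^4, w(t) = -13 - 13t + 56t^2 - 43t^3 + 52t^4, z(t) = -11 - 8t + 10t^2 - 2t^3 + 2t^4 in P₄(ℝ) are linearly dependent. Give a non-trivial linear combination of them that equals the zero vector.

Write each element as a vector in ℝ⁵ using {1, t, …, t^4}.
Write the vectors as columns of a matrix and find a nonzero vector in its null space.
A generator of the null space is (3, -3, -1, 2).

3u - 3v - w + 2z = 0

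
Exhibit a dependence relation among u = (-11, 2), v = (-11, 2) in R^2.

Write the vectors as columns of a matrix and find a nonzero vector in its null space.
A generator of the null space is (1, -1).

u - v = 0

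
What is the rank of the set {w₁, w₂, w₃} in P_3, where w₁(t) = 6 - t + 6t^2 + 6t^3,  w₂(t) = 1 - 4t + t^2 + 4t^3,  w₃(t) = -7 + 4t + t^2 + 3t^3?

3

Use coordinates relative to {1, t, …, t^3}.
Put the 4×3 matrix [w₁|w₂|w₃] into echelon form.
Reduction leaves 3 leading entries, giving rank 3.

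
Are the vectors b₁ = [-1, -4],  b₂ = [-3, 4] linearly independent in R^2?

Form the 2×2 matrix with these as columns; its determinant is -16.
A nonzero determinant means the columns are linearly independent.

linearly independent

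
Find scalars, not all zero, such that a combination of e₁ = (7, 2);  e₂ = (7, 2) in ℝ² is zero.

e₁ - e₂ = 0

Set up α₁e₁ + α₂e₂ = 0 and solve the homogeneous system.
The free variable yields coefficients (1, -1) (any nonzero multiple also works).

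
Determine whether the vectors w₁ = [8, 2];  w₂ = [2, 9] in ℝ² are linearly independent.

The matrix [w₁|w₂] has determinant 68.
A nonzero determinant means the columns are linearly independent.

linearly independent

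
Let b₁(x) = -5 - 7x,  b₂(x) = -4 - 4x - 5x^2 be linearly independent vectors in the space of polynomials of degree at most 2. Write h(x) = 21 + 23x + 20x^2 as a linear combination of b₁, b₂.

h = -b₁ - 4b₂

Take coordinate vectors relative to {1, x, x^2}.
Since b₁, b₂ are independent, the coefficients expressing h are uniquely determined by a linear system.
The system has the unique solution (a₁, a₂) = (-1, -4).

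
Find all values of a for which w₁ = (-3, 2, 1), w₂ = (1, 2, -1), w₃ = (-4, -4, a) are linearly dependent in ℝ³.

The set is linearly dependent precisely when det[w₁; w₂; w₃] = 0.
The determinant works out to 24 - 8*a.
This vanishes exactly when a = 3.

a = 3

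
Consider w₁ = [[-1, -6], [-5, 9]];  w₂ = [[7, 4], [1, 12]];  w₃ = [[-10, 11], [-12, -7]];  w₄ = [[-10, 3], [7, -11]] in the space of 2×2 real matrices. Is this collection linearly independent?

Write each element as a coordinate vector in ℝ⁴ using {E₁₁, E₁₂, E₂₁, E₂₂}.
Place the vectors as rows of a 4×4 matrix and reduce to echelon form.
The reduction yields 4 nonzero rows, so the rank is 4.
Since rank = 4 (the number of vectors), the set is linearly independent.

linearly independent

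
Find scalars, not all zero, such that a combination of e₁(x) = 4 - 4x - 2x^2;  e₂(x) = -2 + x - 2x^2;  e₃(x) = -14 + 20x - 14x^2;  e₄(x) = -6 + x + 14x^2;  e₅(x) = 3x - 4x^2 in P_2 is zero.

10e₁ - 3e₂ + 2e₃ + 3e₄ = 0

Take coordinates with respect to {1, x, x^2}.
Solve the homogeneous system with e₁, e₂, e₃, e₄, e₅ as columns by row-reducing the coefficient matrix.
One solution (up to scaling) is (10, -3, 2, 3, 0).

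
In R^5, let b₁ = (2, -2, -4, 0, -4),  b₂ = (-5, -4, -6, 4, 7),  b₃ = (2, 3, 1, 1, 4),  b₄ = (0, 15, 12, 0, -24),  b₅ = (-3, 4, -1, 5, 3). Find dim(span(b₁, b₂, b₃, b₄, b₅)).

Put the 5×5 matrix [b₁|b₂|b₃|b₄|b₅] into echelon form.
There are 4 pivot columns, so rank = 4.

4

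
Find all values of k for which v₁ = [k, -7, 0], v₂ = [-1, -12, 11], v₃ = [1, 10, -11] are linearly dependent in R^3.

Place the vectors as rows of a 3×3 matrix; dependence ⇔ determinant zero.
Cofactor expansion gives det = 22*k.
Setting this to zero gives k = 0.

k = 0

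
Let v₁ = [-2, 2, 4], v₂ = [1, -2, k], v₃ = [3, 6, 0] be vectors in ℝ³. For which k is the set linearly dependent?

k = -8/3

Dependence holds iff the 3×3 matrix [v₁ v₂ v₃] is singular.
Cofactor expansion gives det = 18*k + 48.
Setting this to zero gives k = -8/3.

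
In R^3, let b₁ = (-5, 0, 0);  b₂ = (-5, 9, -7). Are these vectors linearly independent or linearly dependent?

Place the vectors as rows of a 2×3 matrix and reduce to echelon form.
The reduction yields 2 nonzero rows, so the rank is 2.
Since rank = 2 (the number of vectors), the set is linearly independent.

linearly independent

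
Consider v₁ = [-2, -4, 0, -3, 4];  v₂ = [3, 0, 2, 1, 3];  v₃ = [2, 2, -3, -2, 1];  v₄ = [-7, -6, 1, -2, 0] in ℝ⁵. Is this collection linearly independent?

Place the vectors as rows of a 4×5 matrix and reduce to echelon form.
The reduction yields 3 nonzero rows, so the rank is 3.
Since rank 3 < 4, the set is linearly dependent.

linearly dependent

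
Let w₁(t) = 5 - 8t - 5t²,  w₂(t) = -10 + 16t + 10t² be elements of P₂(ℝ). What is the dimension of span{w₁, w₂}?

dim = 1

Use coordinates relative to {1, t, t²}.
Put the 3×2 matrix [w₁|w₂] into echelon form.
There is 1 pivot column, so rank = 1.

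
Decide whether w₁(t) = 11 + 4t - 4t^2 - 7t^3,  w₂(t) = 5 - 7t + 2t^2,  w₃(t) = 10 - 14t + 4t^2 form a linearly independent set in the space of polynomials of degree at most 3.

Take coordinates with respect to the standard basis {1, t, …, t^3}.
One vector is a scalar multiple of another, so the set is dependent.

linearly dependent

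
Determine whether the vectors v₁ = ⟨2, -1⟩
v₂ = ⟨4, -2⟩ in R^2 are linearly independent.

Form the 2×2 matrix with these as columns; its determinant is 0.
A zero determinant means the columns are linearly dependent.

linearly dependent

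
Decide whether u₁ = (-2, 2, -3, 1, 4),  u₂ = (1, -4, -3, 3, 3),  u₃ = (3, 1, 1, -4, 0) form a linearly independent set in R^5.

Row-reduce the matrix whose columns are u₁, u₂, u₃.
The reduction yields 3 nonzero rows, so the rank is 3.
Since rank = 3 (the number of vectors), the set is linearly independent.

linearly independent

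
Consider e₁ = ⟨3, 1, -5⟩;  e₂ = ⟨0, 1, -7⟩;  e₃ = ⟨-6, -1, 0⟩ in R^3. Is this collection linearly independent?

linearly independent

The matrix [e₁|e₂|e₃] has determinant -9.
A nonzero determinant means the columns are linearly independent.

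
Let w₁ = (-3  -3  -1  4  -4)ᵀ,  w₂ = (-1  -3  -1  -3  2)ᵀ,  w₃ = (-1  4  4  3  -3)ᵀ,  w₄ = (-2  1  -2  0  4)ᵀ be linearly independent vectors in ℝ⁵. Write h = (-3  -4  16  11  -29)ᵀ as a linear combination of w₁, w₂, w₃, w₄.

Write h = a₁w₁ + … + a₄w₄ and equate components.
The system has the unique solution (a₁, …, a₄) = (2, 2, 3, -4).

h = 2w₁ + 2w₂ + 3w₃ - 4w₄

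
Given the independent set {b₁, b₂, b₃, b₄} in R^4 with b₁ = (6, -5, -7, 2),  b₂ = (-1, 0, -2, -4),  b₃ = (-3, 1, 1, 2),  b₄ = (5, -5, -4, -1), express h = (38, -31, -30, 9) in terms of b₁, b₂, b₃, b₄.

Solve the system with b₁, b₂, b₃, b₄ as columns and h as the right-hand side.
The system has the unique solution (α₁, …, α₄) = (3, -2, -1, 3).

h = 3b₁ - 2b₂ - b₃ + 3b₄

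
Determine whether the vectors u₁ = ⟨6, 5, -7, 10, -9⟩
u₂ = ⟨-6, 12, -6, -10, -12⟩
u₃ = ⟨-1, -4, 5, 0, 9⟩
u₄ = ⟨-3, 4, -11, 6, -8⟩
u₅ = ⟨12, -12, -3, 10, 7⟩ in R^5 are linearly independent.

The matrix [u₁|u₂|u₃|u₄|u₅] has determinant 49338.
A nonzero determinant means the columns are linearly independent.

linearly independent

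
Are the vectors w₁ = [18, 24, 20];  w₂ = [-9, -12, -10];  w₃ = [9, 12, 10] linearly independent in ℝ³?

linearly dependent

Place the vectors as rows of a 3×3 matrix and reduce to echelon form.
The reduction yields 1 nonzero row, so the rank is 1.
Since rank 1 < 3, the set is linearly dependent.
Indeed w₁ + 2w₂ = 0.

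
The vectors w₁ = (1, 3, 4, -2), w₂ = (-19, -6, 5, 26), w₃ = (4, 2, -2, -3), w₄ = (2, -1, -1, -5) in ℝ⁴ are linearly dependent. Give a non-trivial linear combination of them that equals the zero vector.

Solve the homogeneous system with w₁, w₂, w₃, w₄ as columns by row-reducing the coefficient matrix.
A generator of the null space is (1, 1, 3, 3).

w₁ + w₂ + 3w₃ + 3w₄ = 0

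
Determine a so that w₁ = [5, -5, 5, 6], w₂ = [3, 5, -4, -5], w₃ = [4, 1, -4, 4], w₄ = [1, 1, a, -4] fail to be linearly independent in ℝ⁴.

The vectors are dependent exactly when the determinant of the matrix with rows w₁, w₂, w₃, w₄ vanishes.
The determinant works out to 305 - 183*a.
Setting this to zero gives a = 5/3.

a = 5/3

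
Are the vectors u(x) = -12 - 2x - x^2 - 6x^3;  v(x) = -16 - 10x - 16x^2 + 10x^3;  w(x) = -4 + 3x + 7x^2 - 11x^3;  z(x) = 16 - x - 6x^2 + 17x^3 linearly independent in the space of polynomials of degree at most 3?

Take coordinates with respect to the standard basis {1, x, …, x^3}.
The matrix [u|v|w|z] has determinant 0.
A zero determinant means the columns are linearly dependent.
Indeed 2u - v - 2w = 0.

linearly dependent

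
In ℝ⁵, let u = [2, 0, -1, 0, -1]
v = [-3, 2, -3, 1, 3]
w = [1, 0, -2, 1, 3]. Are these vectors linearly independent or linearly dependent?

Row-reduce the matrix whose columns are u, v, w.
The reduction yields 3 nonzero rows, so the rank is 3.
Since rank = 3 (the number of vectors), the set is linearly independent.

linearly independent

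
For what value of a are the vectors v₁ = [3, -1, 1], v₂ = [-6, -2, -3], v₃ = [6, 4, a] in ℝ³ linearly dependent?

a = 7/2

The vectors are dependent exactly when the determinant of the matrix with rows v₁, v₂, v₃ vanishes.
Expanding, det = 42 - 12*a.
Solving 42 - 12*a = 0 yields a = 7/2.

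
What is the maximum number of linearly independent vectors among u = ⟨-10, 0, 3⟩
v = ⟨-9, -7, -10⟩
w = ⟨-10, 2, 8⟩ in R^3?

Apply Gaussian elimination to the matrix whose rows are u, v, w.
Exactly 3 pivots survive; hence the rank is 3.

3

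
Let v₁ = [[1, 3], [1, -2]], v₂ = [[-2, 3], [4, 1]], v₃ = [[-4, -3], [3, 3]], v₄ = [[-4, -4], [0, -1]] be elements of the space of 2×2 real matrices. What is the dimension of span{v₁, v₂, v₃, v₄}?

dim = 4

Pass to coordinate vectors with respect to the basis {E₁₁, E₁₂, E₂₁, E₂₂}.
Form the matrix with v₁, v₂, v₃, v₄ as columns and reduce.
Exactly 4 pivots survive; hence the rank is 4.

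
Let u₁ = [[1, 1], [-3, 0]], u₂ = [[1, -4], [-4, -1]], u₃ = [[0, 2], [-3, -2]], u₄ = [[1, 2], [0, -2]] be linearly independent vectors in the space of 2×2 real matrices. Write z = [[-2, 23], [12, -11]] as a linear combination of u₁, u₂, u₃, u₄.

z = -3u₁ - 3u₂ + 3u₃ + 4u₄

Identify each element with its coordinate vector in ℝ⁴ via {E₁₁, E₁₂, E₂₁, E₂₂}.
Solve the system with u₁, u₂, u₃, u₄ as columns and z as the right-hand side.
The system has the unique solution (c₁, …, c₄) = (-3, -3, 3, 4).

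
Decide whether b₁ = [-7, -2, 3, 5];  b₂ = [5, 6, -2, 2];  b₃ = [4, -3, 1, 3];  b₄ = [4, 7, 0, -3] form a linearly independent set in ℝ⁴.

linearly independent

Place the vectors as rows of a 4×4 matrix and reduce to echelon form.
The reduction yields 4 nonzero rows, so the rank is 4.
Since rank = 4 (the number of vectors), the set is linearly independent.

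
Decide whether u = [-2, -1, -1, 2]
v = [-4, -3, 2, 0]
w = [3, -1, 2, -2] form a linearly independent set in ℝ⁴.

Row-reduce the matrix whose columns are u, v, w.
The reduction yields 3 nonzero rows, so the rank is 3.
Since rank = 3 (the number of vectors), the set is linearly independent.

linearly independent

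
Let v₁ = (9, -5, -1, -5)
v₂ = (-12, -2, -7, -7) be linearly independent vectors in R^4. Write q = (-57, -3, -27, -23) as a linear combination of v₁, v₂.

Write q = a₁v₁ + a₂v₂ and equate components.
Back-substitution yields (a₁, a₂) = (-1, 4).

q = -v₁ + 4v₂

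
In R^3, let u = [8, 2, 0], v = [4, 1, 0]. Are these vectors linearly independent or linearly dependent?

linearly dependent

Place the vectors as rows of a 2×3 matrix and reduce to echelon form.
The reduction yields 1 nonzero row, so the rank is 1.
Since rank 1 < 2, the set is linearly dependent.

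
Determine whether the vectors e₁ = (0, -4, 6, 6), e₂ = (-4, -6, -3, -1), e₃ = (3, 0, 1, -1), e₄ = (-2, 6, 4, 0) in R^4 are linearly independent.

Row-reduce the matrix whose columns are e₁, e₂, e₃, e₄.
The reduction yields 4 nonzero rows, so the rank is 4.
Since rank = 4 (the number of vectors), the set is linearly independent.

linearly independent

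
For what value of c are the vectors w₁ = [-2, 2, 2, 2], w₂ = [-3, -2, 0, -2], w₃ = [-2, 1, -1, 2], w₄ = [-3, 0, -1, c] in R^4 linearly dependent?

Place the vectors as rows of a 4×4 matrix; dependence ⇔ determinant zero.
Expanding, det = 22 - 24*c.
This vanishes exactly when c = 11/12.

c = 11/12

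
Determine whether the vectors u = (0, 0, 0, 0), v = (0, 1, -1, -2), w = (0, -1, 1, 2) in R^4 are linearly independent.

One of the vectors is the zero vector, so the set is linearly dependent.

linearly dependent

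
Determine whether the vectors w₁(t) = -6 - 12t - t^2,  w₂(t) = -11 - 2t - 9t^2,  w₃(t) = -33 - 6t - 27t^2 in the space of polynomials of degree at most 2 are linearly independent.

linearly dependent

Write each element as a coordinate vector in ℝ³ using {1, t, t^2}.
The matrix [w₁|w₂|w₃] has determinant 0.
A zero determinant means the columns are linearly dependent.
Indeed 3w₂ - w₃ = 0.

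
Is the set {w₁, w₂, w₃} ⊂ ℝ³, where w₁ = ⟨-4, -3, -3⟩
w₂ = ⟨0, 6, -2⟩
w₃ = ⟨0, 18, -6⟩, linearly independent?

One vector is a scalar multiple of another, so the set is dependent.

linearly dependent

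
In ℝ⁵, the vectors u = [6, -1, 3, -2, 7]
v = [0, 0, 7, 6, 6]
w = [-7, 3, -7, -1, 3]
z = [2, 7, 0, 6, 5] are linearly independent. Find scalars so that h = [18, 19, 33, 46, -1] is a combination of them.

Solve the system with u, v, w, z as columns and h as the right-hand side.
Row-reducing the augmented matrix gives the unique coefficients (a₁, …, a₄) = (-3, 2, -4, 4).

h = -3u + 2v - 4w + 4z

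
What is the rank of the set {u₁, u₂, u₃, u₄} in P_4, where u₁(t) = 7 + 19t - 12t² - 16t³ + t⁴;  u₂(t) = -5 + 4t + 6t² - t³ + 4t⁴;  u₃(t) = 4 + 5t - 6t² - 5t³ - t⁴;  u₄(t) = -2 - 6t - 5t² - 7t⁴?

Use coordinates relative to {1, t, …, t⁴}.
Row-reduce the 4×5 matrix with these as rows.
Reduction leaves 3 leading entries, giving rank 3.

rank 3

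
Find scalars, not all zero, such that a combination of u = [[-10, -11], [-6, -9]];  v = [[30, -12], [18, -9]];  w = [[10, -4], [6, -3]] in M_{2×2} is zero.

v - 3w = 0

Write each element as a vector in ℝ⁴ using {E₁₁, E₁₂, E₂₁, E₂₂}.
Solve the homogeneous system with u, v, w as columns by row-reducing the coefficient matrix.
The free variable yields coefficients (0, 1, -3) (any nonzero multiple also works).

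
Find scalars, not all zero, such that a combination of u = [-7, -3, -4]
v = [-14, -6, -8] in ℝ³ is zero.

Solve the homogeneous system with u, v as columns by row-reducing the coefficient matrix.
One solution (up to scaling) is (2, -1).

2u - v = 0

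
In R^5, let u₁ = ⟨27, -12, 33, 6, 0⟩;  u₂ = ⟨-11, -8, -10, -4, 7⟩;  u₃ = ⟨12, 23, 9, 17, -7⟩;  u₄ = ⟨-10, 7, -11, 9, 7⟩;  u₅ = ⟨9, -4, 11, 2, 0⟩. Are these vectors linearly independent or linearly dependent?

One vector is a scalar multiple of another, so the set is dependent.

linearly dependent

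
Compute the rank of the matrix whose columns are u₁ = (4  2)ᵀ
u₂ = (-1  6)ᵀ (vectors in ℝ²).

rank 2

Put the 2×2 matrix [u₁|u₂] into echelon form.
There are 2 pivot columns, so rank = 2.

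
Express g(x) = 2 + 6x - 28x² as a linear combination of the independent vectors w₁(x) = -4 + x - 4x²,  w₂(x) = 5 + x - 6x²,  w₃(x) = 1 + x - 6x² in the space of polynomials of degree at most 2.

g = 4w₁ + 4w₂ - 2w₃

Identify each element with its coordinate vector in ℝ³ via {1, x, x²}.
Since w₁, w₂, w₃ are independent, the coefficients expressing g are uniquely determined by a linear system.
Row-reducing the augmented matrix gives the unique coefficients (a₁, a₂, a₃) = (4, 4, -2).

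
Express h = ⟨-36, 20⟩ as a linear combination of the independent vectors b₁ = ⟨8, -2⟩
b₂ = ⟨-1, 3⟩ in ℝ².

h = -4b₁ + 4b₂

Write h = c₁b₁ + c₂b₂ and equate components.
Row-reducing the augmented matrix gives the unique coefficients (c₁, c₂) = (-4, 4).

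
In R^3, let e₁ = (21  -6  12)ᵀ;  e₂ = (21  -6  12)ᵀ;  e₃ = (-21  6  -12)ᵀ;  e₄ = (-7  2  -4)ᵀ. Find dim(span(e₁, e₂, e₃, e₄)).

Put the 3×4 matrix [e₁|e₂|e₃|e₄] into echelon form.
Reduction leaves 1 leading entry, giving rank 1.
(With 4 elements in a 3-dimensional space the rank is at most 3.)

dim = 1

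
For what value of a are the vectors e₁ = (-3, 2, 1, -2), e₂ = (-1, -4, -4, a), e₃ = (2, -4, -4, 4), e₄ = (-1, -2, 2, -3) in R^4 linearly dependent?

a = 5/2

The set is linearly dependent precisely when det[e₁; e₂; e₃; e₄] = 0.
Cofactor expansion gives det = 40*a - 100.
Setting this to zero gives a = 5/2.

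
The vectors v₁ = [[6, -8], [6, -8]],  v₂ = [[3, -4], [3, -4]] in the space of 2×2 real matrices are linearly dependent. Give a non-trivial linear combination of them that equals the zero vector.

v₁ - 2v₂ = 0

Take coordinates with respect to {E₁₁, E₁₂, E₂₁, E₂₂}.
Write the vectors as columns of a matrix and find a nonzero vector in its null space.
One solution (up to scaling) is (1, -2).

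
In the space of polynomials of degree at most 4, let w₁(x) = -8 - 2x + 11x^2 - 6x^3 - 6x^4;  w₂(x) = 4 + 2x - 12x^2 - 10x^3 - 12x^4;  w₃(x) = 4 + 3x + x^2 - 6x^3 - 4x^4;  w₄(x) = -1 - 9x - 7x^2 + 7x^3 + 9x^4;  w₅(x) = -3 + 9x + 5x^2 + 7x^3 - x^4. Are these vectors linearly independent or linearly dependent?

linearly independent

Write each element as a coordinate vector in ℝ⁵ using {1, x, …, x^4}.
Form the 5×5 matrix with these as columns; its determinant is -6248.
A nonzero determinant means the columns are linearly independent.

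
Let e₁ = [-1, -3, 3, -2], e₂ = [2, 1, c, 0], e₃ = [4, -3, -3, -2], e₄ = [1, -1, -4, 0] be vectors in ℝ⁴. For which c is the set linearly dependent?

c = 2/5

Dependence holds iff the 4×4 matrix [e₁ e₂ e₃ e₄] is singular.
Expanding, det = 4 - 10*c.
This vanishes exactly when c = 2/5.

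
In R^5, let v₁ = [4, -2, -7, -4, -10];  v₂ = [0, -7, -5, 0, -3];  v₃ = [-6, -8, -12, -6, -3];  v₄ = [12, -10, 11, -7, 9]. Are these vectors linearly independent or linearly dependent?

Row-reduce the matrix whose columns are v₁, v₂, v₃, v₄.
The reduction yields 4 nonzero rows, so the rank is 4.
Since rank = 4 (the number of vectors), the set is linearly independent.

linearly independent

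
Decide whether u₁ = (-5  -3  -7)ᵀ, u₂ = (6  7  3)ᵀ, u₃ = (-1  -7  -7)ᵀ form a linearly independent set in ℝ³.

Place the vectors as rows of a 3×3 matrix and reduce to echelon form.
The reduction yields 3 nonzero rows, so the rank is 3.
Since rank = 3 (the number of vectors), the set is linearly independent.

linearly independent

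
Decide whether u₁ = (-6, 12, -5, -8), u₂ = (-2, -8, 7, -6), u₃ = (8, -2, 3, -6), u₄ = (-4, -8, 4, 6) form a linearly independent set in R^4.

Form the 4×4 matrix with these as columns; its determinant is 1072.
A nonzero determinant means the columns are linearly independent.

linearly independent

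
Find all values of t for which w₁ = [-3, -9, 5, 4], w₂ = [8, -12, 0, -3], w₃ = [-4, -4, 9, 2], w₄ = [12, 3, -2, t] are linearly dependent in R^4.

Place the vectors as rows of a 4×4 matrix; dependence ⇔ determinant zero.
Expanding, det = 572*t + 6149.
Setting this to zero gives t = -43/4.

t = -43/4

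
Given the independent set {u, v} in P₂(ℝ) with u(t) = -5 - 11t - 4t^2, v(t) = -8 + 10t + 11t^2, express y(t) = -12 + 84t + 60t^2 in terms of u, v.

y = -4u + 4v

Take coordinate vectors relative to {1, t, t^2}.
Solve the system with u, v as columns and y as the right-hand side.
Back-substitution yields (c₁, c₂) = (-4, 4).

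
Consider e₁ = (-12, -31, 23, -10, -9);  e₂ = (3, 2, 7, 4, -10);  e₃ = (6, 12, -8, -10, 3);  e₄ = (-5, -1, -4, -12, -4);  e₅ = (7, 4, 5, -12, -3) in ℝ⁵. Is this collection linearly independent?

Row-reduce the matrix whose columns are e₁, e₂, e₃, e₄, e₅.
The reduction yields 4 nonzero rows, so the rank is 4.
Since rank 4 < 5, the set is linearly dependent.
Indeed e₁ + e₂ + 3e₃ - e₄ - 2e₅ = 0.

linearly dependent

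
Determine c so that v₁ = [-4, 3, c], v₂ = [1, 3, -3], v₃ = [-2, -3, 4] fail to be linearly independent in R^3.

The vectors are dependent exactly when the determinant of the matrix with rows v₁, v₂, v₃ vanishes.
The determinant works out to 3*c - 6.
This vanishes exactly when c = 2.

c = 2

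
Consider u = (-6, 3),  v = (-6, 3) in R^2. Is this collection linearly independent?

linearly dependent

Two of the vectors are equal, giving an immediate dependence.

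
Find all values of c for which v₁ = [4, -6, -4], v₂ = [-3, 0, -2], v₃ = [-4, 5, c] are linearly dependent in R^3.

c = 26/9

Dependence holds iff the 3×3 matrix [v₁ v₂ v₃] is singular.
Expanding, det = 52 - 18*c.
This vanishes exactly when c = 26/9.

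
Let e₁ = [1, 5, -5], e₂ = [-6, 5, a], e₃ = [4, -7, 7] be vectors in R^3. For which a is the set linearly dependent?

The set is linearly dependent precisely when det[e₁; e₂; e₃] = 0.
Expanding, det = 27*a + 135.
Solving 27*a + 135 = 0 yields a = -5.

a = -5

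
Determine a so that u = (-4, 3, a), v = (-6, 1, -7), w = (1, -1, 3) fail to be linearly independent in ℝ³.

a = -49/5

Place the vectors as rows of a 3×3 matrix; dependence ⇔ determinant zero.
Cofactor expansion gives det = 5*a + 49.
Solving 5*a + 49 = 0 yields a = -49/5.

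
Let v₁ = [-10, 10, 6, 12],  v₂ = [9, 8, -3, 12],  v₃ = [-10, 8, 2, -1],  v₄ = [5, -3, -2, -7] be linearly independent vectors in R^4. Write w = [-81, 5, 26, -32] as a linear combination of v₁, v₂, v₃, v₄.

Set up the augmented matrix [v₁ | v₂ | v₃ | v₄ | w] and row-reduce.
Row-reducing the augmented matrix gives the unique coefficients (a₁, …, a₄) = (1, -4, 3, -1).

w = v₁ - 4v₂ + 3v₃ - v₄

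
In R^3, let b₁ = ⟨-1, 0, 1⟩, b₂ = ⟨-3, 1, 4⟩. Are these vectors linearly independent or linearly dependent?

Place the vectors as rows of a 2×3 matrix and reduce to echelon form.
The reduction yields 2 nonzero rows, so the rank is 2.
Since rank = 2 (the number of vectors), the set is linearly independent.

linearly independent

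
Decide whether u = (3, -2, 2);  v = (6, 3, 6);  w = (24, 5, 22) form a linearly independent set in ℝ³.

The matrix [u|v|w] has determinant 0.
A zero determinant means the columns are linearly dependent.

linearly dependent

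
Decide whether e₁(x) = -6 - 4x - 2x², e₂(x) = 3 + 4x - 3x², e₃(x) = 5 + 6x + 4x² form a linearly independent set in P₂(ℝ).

Take coordinates with respect to the standard basis {1, x, x²}.
Form the 3×3 matrix with these as columns; its determinant is -92.
A nonzero determinant means the columns are linearly independent.

linearly independent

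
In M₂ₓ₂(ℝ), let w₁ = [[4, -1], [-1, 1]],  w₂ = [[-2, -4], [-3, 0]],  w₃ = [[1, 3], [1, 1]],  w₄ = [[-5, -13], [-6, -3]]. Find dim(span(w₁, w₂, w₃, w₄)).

Pass to coordinate vectors with respect to the basis {E₁₁, E₁₂, E₂₁, E₂₂}.
Row-reduce the 4×4 matrix with these as rows.
The echelon form has 3 nonzero rows, so the rank is 3.

dim = 3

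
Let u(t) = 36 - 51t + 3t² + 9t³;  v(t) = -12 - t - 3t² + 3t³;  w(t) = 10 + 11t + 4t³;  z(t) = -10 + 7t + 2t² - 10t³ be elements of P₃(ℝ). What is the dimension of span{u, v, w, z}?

3

Use coordinates relative to {1, t, …, t³}.
Apply Gaussian elimination to the matrix whose rows are u, v, w, z.
The echelon form has 3 nonzero rows, so the rank is 3.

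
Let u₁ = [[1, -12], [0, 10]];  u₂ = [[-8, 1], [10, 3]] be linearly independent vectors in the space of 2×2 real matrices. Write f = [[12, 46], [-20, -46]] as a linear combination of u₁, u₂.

f = -4u₁ - 2u₂

Identify each element with its coordinate vector in ℝ⁴ via {E₁₁, E₁₂, E₂₁, E₂₂}.
Set up the augmented matrix [u₁ | u₂ | f] and row-reduce.
The system has the unique solution (c₁, c₂) = (-4, -2).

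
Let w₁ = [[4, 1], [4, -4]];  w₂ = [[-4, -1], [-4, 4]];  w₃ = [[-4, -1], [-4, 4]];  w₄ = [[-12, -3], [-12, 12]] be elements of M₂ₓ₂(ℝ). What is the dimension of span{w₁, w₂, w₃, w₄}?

dim = 1

Use coordinates relative to {E₁₁, E₁₂, E₂₁, E₂₂}.
Apply Gaussian elimination to the matrix whose rows are w₁, w₂, w₃, w₄.
The echelon form has 1 nonzero row, so the rank is 1.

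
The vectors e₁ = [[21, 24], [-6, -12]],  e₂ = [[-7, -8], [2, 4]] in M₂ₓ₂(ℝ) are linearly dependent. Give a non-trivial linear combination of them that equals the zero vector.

e₁ + 3e₂ = 0

Take coordinates with respect to {E₁₁, E₁₂, E₂₁, E₂₂}.
Row-reduce the matrix with e₁, e₂ as columns; the null space gives the coefficients.
The free variable yields coefficients (1, 3) (any nonzero multiple also works).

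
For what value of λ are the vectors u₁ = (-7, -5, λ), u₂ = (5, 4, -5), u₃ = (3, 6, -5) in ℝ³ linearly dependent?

λ = 20/3

Place the vectors as rows of a 3×3 matrix; dependence ⇔ determinant zero.
Expanding, det = 18*λ - 120.
Solving 18*λ - 120 = 0 yields λ = 20/3.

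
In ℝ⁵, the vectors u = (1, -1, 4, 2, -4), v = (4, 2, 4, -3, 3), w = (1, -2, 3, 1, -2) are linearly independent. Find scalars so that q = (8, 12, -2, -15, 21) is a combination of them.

q = -2u + 3v - 2w

Solve the system with u, v, w as columns and q as the right-hand side.
Back-substitution yields (α₁, α₂, α₃) = (-2, 3, -2).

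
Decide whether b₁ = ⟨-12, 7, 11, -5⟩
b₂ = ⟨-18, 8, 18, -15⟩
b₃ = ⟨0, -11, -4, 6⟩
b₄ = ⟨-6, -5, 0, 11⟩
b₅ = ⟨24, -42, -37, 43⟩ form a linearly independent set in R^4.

linearly dependent

There are 5 vectors in a 4-dimensional space, so they cannot be linearly independent.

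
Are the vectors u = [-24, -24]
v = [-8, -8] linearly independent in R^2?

Place the vectors as rows of a 2×2 matrix and reduce to echelon form.
The reduction yields 1 nonzero row, so the rank is 1.
Since rank 1 < 2, the set is linearly dependent.

linearly dependent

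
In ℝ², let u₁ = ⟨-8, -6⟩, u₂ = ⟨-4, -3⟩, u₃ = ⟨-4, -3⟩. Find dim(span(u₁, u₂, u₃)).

dim = 1

Form the matrix with u₁, u₂, u₃ as columns and reduce.
There is 1 pivot column, so rank = 1.
(With 3 elements in a 2-dimensional space the rank is at most 2.)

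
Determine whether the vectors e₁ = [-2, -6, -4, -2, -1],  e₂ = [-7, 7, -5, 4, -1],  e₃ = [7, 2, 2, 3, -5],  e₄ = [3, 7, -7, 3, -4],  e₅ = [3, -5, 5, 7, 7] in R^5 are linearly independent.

linearly independent

Place the vectors as rows of a 5×5 matrix and reduce to echelon form.
The reduction yields 5 nonzero rows, so the rank is 5.
Since rank = 5 (the number of vectors), the set is linearly independent.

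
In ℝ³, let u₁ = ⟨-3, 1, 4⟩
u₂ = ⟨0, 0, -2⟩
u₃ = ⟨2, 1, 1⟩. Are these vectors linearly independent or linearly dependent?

Form the 3×3 matrix with these as columns; its determinant is -10.
A nonzero determinant means the columns are linearly independent.

linearly independent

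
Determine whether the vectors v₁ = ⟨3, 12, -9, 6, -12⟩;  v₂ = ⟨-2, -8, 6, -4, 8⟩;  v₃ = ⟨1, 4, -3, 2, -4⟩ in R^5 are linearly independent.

linearly dependent

One vector is a scalar multiple of another, so the set is dependent.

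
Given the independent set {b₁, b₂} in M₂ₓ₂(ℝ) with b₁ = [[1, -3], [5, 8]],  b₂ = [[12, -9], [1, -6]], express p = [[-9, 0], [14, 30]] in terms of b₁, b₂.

Work in coordinates with respect to the standard basis {E₁₁, E₁₂, E₂₁, E₂₂}.
Write p = c₁b₁ + c₂b₂ and equate components.
The system has the unique solution (c₁, c₂) = (3, -1).

p = 3b₁ - b₂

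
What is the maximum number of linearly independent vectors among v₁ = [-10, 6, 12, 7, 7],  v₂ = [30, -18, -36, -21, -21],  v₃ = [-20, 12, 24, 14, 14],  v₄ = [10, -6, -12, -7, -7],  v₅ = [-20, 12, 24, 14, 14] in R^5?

Apply Gaussian elimination to the matrix whose rows are v₁, v₂, v₃, v₄, v₅.
Reduction leaves 1 leading entry, giving rank 1.

1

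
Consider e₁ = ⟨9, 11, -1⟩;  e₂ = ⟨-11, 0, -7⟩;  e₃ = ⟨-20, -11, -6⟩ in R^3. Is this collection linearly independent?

Place the vectors as rows of a 3×3 matrix and reduce to echelon form.
The reduction yields 2 nonzero rows, so the rank is 2.
Since rank 2 < 3, the set is linearly dependent.

linearly dependent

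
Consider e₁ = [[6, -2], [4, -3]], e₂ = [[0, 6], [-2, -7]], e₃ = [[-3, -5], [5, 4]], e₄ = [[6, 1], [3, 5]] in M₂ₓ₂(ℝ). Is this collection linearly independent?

linearly independent

Write each element as a coordinate vector in ℝ⁴ using {E₁₁, E₁₂, E₂₁, E₂₂}.
Form the 4×4 matrix with these as columns; its determinant is 2070.
A nonzero determinant means the columns are linearly independent.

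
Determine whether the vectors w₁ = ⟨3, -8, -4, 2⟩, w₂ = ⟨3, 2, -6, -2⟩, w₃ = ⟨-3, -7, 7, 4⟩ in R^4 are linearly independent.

linearly dependent

Place the vectors as rows of a 3×4 matrix and reduce to echelon form.
The reduction yields 2 nonzero rows, so the rank is 2.
Since rank 2 < 3, the set is linearly dependent.
Indeed w₁ - 3w₂ - 2w₃ = 0.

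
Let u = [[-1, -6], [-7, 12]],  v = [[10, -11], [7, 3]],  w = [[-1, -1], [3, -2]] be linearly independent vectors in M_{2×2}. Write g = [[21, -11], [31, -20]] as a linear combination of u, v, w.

Identify each element with its coordinate vector in ℝ⁴ via {E₁₁, E₁₂, E₂₁, E₂₂}.
Since u, v, w are independent, the coefficients expressing g are uniquely determined by a linear system.
Row-reducing the augmented matrix gives the unique coefficients (a₁, a₂, a₃) = (-2, 2, 1).

g = -2u + 2v + w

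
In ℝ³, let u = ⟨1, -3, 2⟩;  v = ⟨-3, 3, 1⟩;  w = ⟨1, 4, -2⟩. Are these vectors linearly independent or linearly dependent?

Place the vectors as rows of a 3×3 matrix and reduce to echelon form.
The reduction yields 3 nonzero rows, so the rank is 3.
Since rank = 3 (the number of vectors), the set is linearly independent.

linearly independent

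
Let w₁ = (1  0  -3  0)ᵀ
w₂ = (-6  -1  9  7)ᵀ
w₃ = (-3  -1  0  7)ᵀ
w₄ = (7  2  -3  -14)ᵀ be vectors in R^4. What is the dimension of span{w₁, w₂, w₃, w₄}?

dim = 2

Row-reduce the 4×4 matrix with these as rows.
There are 2 pivot columns, so rank = 2.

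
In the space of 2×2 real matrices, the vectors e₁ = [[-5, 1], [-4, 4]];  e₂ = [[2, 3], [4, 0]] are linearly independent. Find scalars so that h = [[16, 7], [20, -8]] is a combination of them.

Take coordinate vectors relative to {E₁₁, E₁₂, E₂₁, E₂₂}.
Write h = α₁e₁ + α₂e₂ and equate components.
The system has the unique solution (α₁, α₂) = (-2, 3).

h = -2e₁ + 3e₂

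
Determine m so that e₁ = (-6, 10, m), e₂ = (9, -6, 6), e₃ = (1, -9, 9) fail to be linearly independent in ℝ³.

m = -10

Place the vectors as rows of a 3×3 matrix; dependence ⇔ determinant zero.
Cofactor expansion gives det = -75*m - 750.
This vanishes exactly when m = -10.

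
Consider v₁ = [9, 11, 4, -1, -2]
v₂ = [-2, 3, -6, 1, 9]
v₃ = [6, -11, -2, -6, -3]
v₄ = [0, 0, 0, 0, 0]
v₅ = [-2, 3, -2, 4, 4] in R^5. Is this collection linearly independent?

One of the vectors is the zero vector, so the set is linearly dependent.

linearly dependent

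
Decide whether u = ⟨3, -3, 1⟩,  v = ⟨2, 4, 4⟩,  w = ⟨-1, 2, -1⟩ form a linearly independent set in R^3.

The matrix [u|v|w] has determinant -22.
A nonzero determinant means the columns are linearly independent.

linearly independent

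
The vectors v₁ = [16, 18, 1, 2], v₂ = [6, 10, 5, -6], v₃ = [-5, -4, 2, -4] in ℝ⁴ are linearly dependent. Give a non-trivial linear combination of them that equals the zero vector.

v₁ - v₂ + 2v₃ = 0

Solve the homogeneous system with v₁, v₂, v₃ as columns by row-reducing the coefficient matrix.
One solution (up to scaling) is (1, -1, 2).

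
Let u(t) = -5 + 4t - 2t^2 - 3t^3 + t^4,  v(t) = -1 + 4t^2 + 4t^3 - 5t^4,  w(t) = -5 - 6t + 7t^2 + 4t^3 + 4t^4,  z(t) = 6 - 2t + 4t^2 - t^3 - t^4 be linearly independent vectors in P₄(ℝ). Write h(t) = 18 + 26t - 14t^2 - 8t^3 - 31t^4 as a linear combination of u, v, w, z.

h = u + 3v - 4w + z

Identify each element with its coordinate vector in ℝ⁵ via {1, t, …, t^4}.
Solve the system with u, v, w, z as columns and h as the right-hand side.
Row-reducing the augmented matrix gives the unique coefficients (α₁, …, α₄) = (1, 3, -4, 1).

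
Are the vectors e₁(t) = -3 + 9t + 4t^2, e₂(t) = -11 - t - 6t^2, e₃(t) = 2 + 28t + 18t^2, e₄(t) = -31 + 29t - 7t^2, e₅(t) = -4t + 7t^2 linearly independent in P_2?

linearly dependent

Take coordinates with respect to the standard basis {1, t, t^2}.
There are 5 vectors in a 3-dimensional space, so they cannot be linearly independent.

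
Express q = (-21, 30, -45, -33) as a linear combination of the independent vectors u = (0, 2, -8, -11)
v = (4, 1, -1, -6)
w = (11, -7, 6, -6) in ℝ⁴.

Write q = a₁u + … + a₃w and equate components.
Row-reducing the augmented matrix gives the unique coefficients (a₁, a₂, a₃) = (3, 3, -3).

q = 3u + 3v - 3w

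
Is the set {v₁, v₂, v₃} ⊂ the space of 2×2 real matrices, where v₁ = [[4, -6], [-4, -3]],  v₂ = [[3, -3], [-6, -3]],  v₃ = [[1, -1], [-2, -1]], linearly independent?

linearly dependent

Write each element as a coordinate vector in ℝ⁴ using {E₁₁, E₁₂, E₂₁, E₂₂}.
One vector is a scalar multiple of another, so the set is dependent.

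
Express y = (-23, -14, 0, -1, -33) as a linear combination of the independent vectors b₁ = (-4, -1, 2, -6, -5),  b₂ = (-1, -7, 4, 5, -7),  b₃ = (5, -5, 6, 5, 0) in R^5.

Write y = c₁b₁ + … + c₃b₃ and equate components.
The system has the unique solution (c₁, c₂, c₃) = (1, 4, -3).

y = b₁ + 4b₂ - 3b₃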